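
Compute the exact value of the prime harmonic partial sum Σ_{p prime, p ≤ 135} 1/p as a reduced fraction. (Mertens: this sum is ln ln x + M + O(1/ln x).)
Σ 1/p = 980956909242278731029785409368357903506317057050081/525896479052627740771371797072411912900610967452630

π(135) = 32, so the primes ≤ 135 are [2, 3, 5, 7, 11, 13, 17, 19, 23, 29, 31, 37, 41, 43, 47, 53, 59, 61, 67, 71, 73, 79, 83, 89, 97, 101, 103, 107, 109, 113, 127, 131]. Summing 1/p over these primes: 980956909242278731029785409368357903506317057050081/525896479052627740771371797072411912900610967452630 ≈ 1.8653. Mertens estimate ln ln(135) + 0.2615 ≈ 1.8518.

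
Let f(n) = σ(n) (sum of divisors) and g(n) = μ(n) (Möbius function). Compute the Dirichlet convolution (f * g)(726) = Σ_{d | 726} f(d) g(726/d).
(σ * μ)(726) = 726

Divisors of 726: [1, 2, 3, 6, 11, 22, 33, 66, 121, 242, 363, 726]. For each d | 726:
  d = 1: σ(1) · μ(726/1) = 1 · 0 = 0
  d = 2: σ(2) · μ(726/2) = 3 · 0 = 0
  d = 3: σ(3) · μ(726/3) = 4 · 0 = 0
  d = 6: σ(6) · μ(726/6) = 12 · 0 = 0
  d = 11: σ(11) · μ(726/11) = 12 · -1 = -12
  d = 22: σ(22) · μ(726/22) = 36 · 1 = 36
  d = 33: σ(33) · μ(726/33) = 48 · 1 = 48
  d = 66: σ(66) · μ(726/66) = 144 · -1 = -144
  d = 121: σ(121) · μ(726/121) = 133 · 1 = 133
  d = 242: σ(242) · μ(726/242) = 399 · -1 = -399
  d = 363: σ(363) · μ(726/363) = 532 · -1 = -532
  d = 726: σ(726) · μ(726/726) = 1596 · 1 = 1596
Summing: (σ * μ)(726) = 0 + 0 + 0 + 0 + -12 + 36 + 48 + -144 + 133 + -399 + -532 + 1596 = 726.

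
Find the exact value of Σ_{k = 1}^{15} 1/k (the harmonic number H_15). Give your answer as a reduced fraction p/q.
H_15 = 1195757/360360

Direct summation: H_15 = 1 + 1/2 + ... + 1/15. The least common denominator is lcm(1, ..., 15) = 360360; over this denominator the numerator is 360360 + 180180 + 120120 + 90090 + 72072 + 60060 + 51480 + 45045 + 40040 + 36036 + 32760 + 30030 + 27720 + 25740 + 24024 = 1195757, so H_15 = 1195757/360360 (already in lowest terms) ≈ 3.31823. (The PNT-adjacent estimate ln(15) + γ ≈ 3.28527 matches within O(1/n).)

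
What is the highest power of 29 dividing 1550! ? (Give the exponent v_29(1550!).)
v_29(1550!) = 54

Legendre's formula: v_p(n!) = Σ_{k ≥ 1} ⌊n / p^k⌋. For p = 29, n = 1550, the terms are:
  ⌊1550/29^1⌋ = ⌊1550/29⌋ = 53
  ⌊1550/29^2⌋ = ⌊1550/841⌋ = 1
(the next term ⌊1550/29^3⌋ = 0, terminating the sum). Summing: v_29(1550!) = 53 + 1 = 54.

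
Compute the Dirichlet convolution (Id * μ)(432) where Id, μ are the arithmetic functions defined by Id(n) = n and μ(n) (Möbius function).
(Id * μ)(432) = 144

Divisors of 432: [1, 2, 3, 4, 6, 8, 9, 12, 16, 18, 24, 27, 36, 48, 54, 72, 108, 144, 216, 432]. For each d | 432:
  d = 1: Id(1) · μ(432/1) = 1 · 0 = 0
  d = 2: Id(2) · μ(432/2) = 2 · 0 = 0
  d = 3: Id(3) · μ(432/3) = 3 · 0 = 0
  d = 4: Id(4) · μ(432/4) = 4 · 0 = 0
  d = 6: Id(6) · μ(432/6) = 6 · 0 = 0
  d = 8: Id(8) · μ(432/8) = 8 · 0 = 0
  d = 9: Id(9) · μ(432/9) = 9 · 0 = 0
  d = 12: Id(12) · μ(432/12) = 12 · 0 = 0
  d = 16: Id(16) · μ(432/16) = 16 · 0 = 0
  d = 18: Id(18) · μ(432/18) = 18 · 0 = 0
  d = 24: Id(24) · μ(432/24) = 24 · 0 = 0
  d = 27: Id(27) · μ(432/27) = 27 · 0 = 0
  d = 36: Id(36) · μ(432/36) = 36 · 0 = 0
  d = 48: Id(48) · μ(432/48) = 48 · 0 = 0
  d = 54: Id(54) · μ(432/54) = 54 · 0 = 0
  d = 72: Id(72) · μ(432/72) = 72 · 1 = 72
  d = 108: Id(108) · μ(432/108) = 108 · 0 = 0
  d = 144: Id(144) · μ(432/144) = 144 · -1 = -144
  d = 216: Id(216) · μ(432/216) = 216 · -1 = -216
  d = 432: Id(432) · μ(432/432) = 432 · 1 = 432
Summing: (Id * μ)(432) = 0 + 0 + 0 + 0 + 0 + 0 + 0 + 0 + 0 + 0 + 0 + 0 + 0 + 0 + 0 + 72 + 0 + -144 + -216 + 432 = 144.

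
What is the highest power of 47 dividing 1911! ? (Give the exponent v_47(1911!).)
v_47(1911!) = 40

Legendre's formula: v_p(n!) = Σ_{k ≥ 1} ⌊n / p^k⌋. For p = 47, n = 1911, the terms are:
  ⌊1911/47^1⌋ = ⌊1911/47⌋ = 40
(the next term ⌊1911/47^2⌋ = 0, terminating the sum). Summing: v_47(1911!) = 40 = 40.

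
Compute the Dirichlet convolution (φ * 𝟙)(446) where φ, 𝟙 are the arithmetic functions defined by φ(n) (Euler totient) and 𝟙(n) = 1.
(φ * 𝟙)(446) = 446

Divisors of 446: [1, 2, 223, 446]. For each d | 446:
  d = 1: φ(1) · 𝟙(446/1) = 1 · 1 = 1
  d = 2: φ(2) · 𝟙(446/2) = 1 · 1 = 1
  d = 223: φ(223) · 𝟙(446/223) = 222 · 1 = 222
  d = 446: φ(446) · 𝟙(446/446) = 222 · 1 = 222
Summing: (φ * 𝟙)(446) = 1 + 1 + 222 + 222 = 446.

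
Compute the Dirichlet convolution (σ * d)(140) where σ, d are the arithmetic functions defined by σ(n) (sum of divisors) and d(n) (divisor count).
(σ * d)(140) = 1280

Divisors of 140: [1, 2, 4, 5, 7, 10, 14, 20, 28, 35, 70, 140]. For each d | 140:
  d = 1: σ(1) · d(140/1) = 1 · 12 = 12
  d = 2: σ(2) · d(140/2) = 3 · 8 = 24
  d = 4: σ(4) · d(140/4) = 7 · 4 = 28
  d = 5: σ(5) · d(140/5) = 6 · 6 = 36
  d = 7: σ(7) · d(140/7) = 8 · 6 = 48
  d = 10: σ(10) · d(140/10) = 18 · 4 = 72
  d = 14: σ(14) · d(140/14) = 24 · 4 = 96
  d = 20: σ(20) · d(140/20) = 42 · 2 = 84
  d = 28: σ(28) · d(140/28) = 56 · 2 = 112
  d = 35: σ(35) · d(140/35) = 48 · 3 = 144
  d = 70: σ(70) · d(140/70) = 144 · 2 = 288
  d = 140: σ(140) · d(140/140) = 336 · 1 = 336
Summing: (σ * d)(140) = 12 + 24 + 28 + 36 + 48 + 72 + 96 + 84 + 112 + 144 + 288 + 336 = 1280.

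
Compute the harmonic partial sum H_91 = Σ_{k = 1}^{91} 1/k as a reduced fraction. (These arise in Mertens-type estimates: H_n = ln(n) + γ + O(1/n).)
H_91 = 3661081314759399341652108474601318124261/718766754945489455304472257065075294400

Direct summation: H_91 = 1 + 1/2 + ... + 1/91. The least common denominator is lcm(1, ..., 91) = 718766754945489455304472257065075294400; over this denominator the numerator is 718766754945489455304472257065075294400 + 359383377472744727652236128532537647200 + 239588918315163151768157419021691764800 + 179691688736372363826118064266268823600 + 143753350989097891060894451413015058880 + 119794459157581575884078709510845882400 + 102680964992212779329210322437867899200 + 89845844368186181913059032133134411800 + 79862972771721050589385806340563921600 + 71876675494548945530447225706507529440 + 65342432267771768664042932460461390400 + 59897229578790787942039354755422941200 + 55289750380422265792651712081928868800 + 51340482496106389664605161218933949600 + 47917783663032630353631483804338352960 + 44922922184093090956529516066567205900 + 42280397349734673841439544533239723200 + 39931486385860525294692903170281960800 + 37829829207657339752866960898161857600 + 35938337747274472765223612853253764720 + 34226988330737593109736774145955966400 + 32671216133885884332021466230230695200 + 31250728475890845882803141611525012800 + 29948614789395393971019677377711470600 + 28750670197819578212178890282603011776 + 27644875190211132896325856040964434400 + 26620990923907016863128602113521307200 + 25670241248053194832302580609466974800 + 24785060515361705355326629553968113600 + 23958891831516315176815741902169176480 + 23186024353080305009821685711776622400 + 22461461092046545478264758033283602950 + 21780810755923922888014310820153796800 + 21140198674867336920719772266619861600 + 20536192998442555865842064487573579840 + 19965743192930262647346451585140980400 + 19426128512040255548769520461218251200 + 18914914603828669876433480449080928800 + 18429916793474088597550570693976289600 + 17969168873637236382611806426626882360 + 17530896462085108665962737977196958400 + 17113494165368796554868387072977983200 + 16715505928964871053592378071280820800 + 16335608066942942166010733115115347600 + 15972594554344210117877161268112784320 + 15625364237945422941401570805762506400 + 15292909679691265006478133129044155200 + 14974307394697696985509838688855735300 + 14668709284601825618458617491123985600 + 14375335098909789106089445141301505888 + 14093465783244891280479848177746574400 + 13822437595105566448162928020482217200 + 13561636885763951986876835038963684800 + 13310495461953508431564301056760653600 + 13068486453554353732808586492092278080 + 12835120624026597416151290304733487400 + 12609943069219113250955653632720619200 + 12392530257680852677663314776984056800 + 12182487371957448394991055204492801600 + 11979445915758157588407870951084588240 + 11783061556483433693515938640411070400 + 11593012176540152504910842855888311200 + 11408996110245864369912258048651988800 + 11230730546023272739132379016641801475 + 11057950076084453158530342416385773760 + 10890405377961961444007155410076898400 + 10727862014111782914992123239777243200 + 10570099337433668460359886133309930800 + 10416909491963615294267713870508337600 + 10268096499221277932921032243786789920 + 10123475421767457116964397986832046400 + 9982871596465131323673225792570490200 + 9846119930760129524718798041987332800 + 9713064256020127774384760230609125600 + 9583556732606526070726296760867670592 + 9457457301914334938216740224540464400 + 9334633181110252666291847494351627200 + 9214958396737044298775285346988144800 + 9098313353740372851955345026140193600 + 8984584436818618191305903213313441180 + 8873663641302338954376200704507102400 + 8765448231042554332981368988598479200 + 8659840421029993437403280205603316800 + 8556747082684398277434193536488991600 + 8456079469946934768287908906647944640 + 8357752964482435526796189035640410400 + 8261686838453901785108876517989371200 + 8167804033471471083005366557557673800 + 8076030954443701744994070304101969600 + 7986297277172105058938580634056392160 + 7898535768631752256093101725989838400 = 3661081314759399341652108474601318124261, so H_91 = 3661081314759399341652108474601318124261/718766754945489455304472257065075294400 (already in lowest terms) ≈ 5.09356. (The PNT-adjacent estimate ln(91) + γ ≈ 5.08808 matches within O(1/n).)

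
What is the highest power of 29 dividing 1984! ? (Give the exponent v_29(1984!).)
v_29(1984!) = 70

Legendre's formula: v_p(n!) = Σ_{k ≥ 1} ⌊n / p^k⌋. For p = 29, n = 1984, the terms are:
  ⌊1984/29^1⌋ = ⌊1984/29⌋ = 68
  ⌊1984/29^2⌋ = ⌊1984/841⌋ = 2
(the next term ⌊1984/29^3⌋ = 0, terminating the sum). Summing: v_29(1984!) = 68 + 2 = 70.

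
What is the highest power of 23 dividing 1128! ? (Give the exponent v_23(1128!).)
v_23(1128!) = 51

Legendre's formula: v_p(n!) = Σ_{k ≥ 1} ⌊n / p^k⌋. For p = 23, n = 1128, the terms are:
  ⌊1128/23^1⌋ = ⌊1128/23⌋ = 49
  ⌊1128/23^2⌋ = ⌊1128/529⌋ = 2
(the next term ⌊1128/23^3⌋ = 0, terminating the sum). Summing: v_23(1128!) = 49 + 2 = 51.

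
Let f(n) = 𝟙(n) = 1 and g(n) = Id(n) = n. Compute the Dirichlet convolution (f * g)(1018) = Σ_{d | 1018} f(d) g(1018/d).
(𝟙 * Id)(1018) = 1530

Divisors of 1018: [1, 2, 509, 1018]. For each d | 1018:
  d = 1: 𝟙(1) · Id(1018/1) = 1 · 1018 = 1018
  d = 2: 𝟙(2) · Id(1018/2) = 1 · 509 = 509
  d = 509: 𝟙(509) · Id(1018/509) = 1 · 2 = 2
  d = 1018: 𝟙(1018) · Id(1018/1018) = 1 · 1 = 1
Summing: (𝟙 * Id)(1018) = 1018 + 509 + 2 + 1 = 1530.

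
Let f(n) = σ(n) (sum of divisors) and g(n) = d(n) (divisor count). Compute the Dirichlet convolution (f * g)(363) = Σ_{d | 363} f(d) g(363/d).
(σ * d)(363) = 960

Divisors of 363: [1, 3, 11, 33, 121, 363]. For each d | 363:
  d = 1: σ(1) · d(363/1) = 1 · 6 = 6
  d = 3: σ(3) · d(363/3) = 4 · 3 = 12
  d = 11: σ(11) · d(363/11) = 12 · 4 = 48
  d = 33: σ(33) · d(363/33) = 48 · 2 = 96
  d = 121: σ(121) · d(363/121) = 133 · 2 = 266
  d = 363: σ(363) · d(363/363) = 532 · 1 = 532
Summing: (σ * d)(363) = 6 + 12 + 48 + 96 + 266 + 532 = 960.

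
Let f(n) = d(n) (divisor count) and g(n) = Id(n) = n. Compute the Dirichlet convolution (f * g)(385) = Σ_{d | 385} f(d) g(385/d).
(d * Id)(385) = 819

Divisors of 385: [1, 5, 7, 11, 35, 55, 77, 385]. For each d | 385:
  d = 1: d(1) · Id(385/1) = 1 · 385 = 385
  d = 5: d(5) · Id(385/5) = 2 · 77 = 154
  d = 7: d(7) · Id(385/7) = 2 · 55 = 110
  d = 11: d(11) · Id(385/11) = 2 · 35 = 70
  d = 35: d(35) · Id(385/35) = 4 · 11 = 44
  d = 55: d(55) · Id(385/55) = 4 · 7 = 28
  d = 77: d(77) · Id(385/77) = 4 · 5 = 20
  d = 385: d(385) · Id(385/385) = 8 · 1 = 8
Summing: (d * Id)(385) = 385 + 154 + 110 + 70 + 44 + 28 + 20 + 8 = 819.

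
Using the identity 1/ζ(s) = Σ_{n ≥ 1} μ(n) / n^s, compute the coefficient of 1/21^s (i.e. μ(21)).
μ(21) = 1

Factor n = 21 = 3 · 7. μ(n) = 0 if any exponent ≥ 2 (not squarefree); otherwise μ(n) = (−1)^{ω(n)} where ω(n) is the number of distinct prime factors. Applying: μ(21) = 1.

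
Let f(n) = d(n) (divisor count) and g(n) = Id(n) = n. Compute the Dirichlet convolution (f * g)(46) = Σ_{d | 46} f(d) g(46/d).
(d * Id)(46) = 100

Divisors of 46: [1, 2, 23, 46]. For each d | 46:
  d = 1: d(1) · Id(46/1) = 1 · 46 = 46
  d = 2: d(2) · Id(46/2) = 2 · 23 = 46
  d = 23: d(23) · Id(46/23) = 2 · 2 = 4
  d = 46: d(46) · Id(46/46) = 4 · 1 = 4
Summing: (d * Id)(46) = 46 + 46 + 4 + 4 = 100.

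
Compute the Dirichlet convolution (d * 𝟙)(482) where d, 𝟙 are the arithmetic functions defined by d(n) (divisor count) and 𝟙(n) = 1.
(d * 𝟙)(482) = 9

Divisors of 482: [1, 2, 241, 482]. For each d | 482:
  d = 1: d(1) · 𝟙(482/1) = 1 · 1 = 1
  d = 2: d(2) · 𝟙(482/2) = 2 · 1 = 2
  d = 241: d(241) · 𝟙(482/241) = 2 · 1 = 2
  d = 482: d(482) · 𝟙(482/482) = 4 · 1 = 4
Summing: (d * 𝟙)(482) = 1 + 2 + 2 + 4 = 9.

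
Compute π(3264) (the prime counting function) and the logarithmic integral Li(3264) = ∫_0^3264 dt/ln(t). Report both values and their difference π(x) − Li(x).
π(3264) = 461;  Li(3264) ≈ 475.56;  π(x) − Li(x) ≈ -14.56.

Direct count of primes ≤ 3264 gives π(3264) = 461. Numerical evaluation of the logarithmic integral gives Li(3264) ≈ 475.56. The difference π(x) − Li(x) ≈ -14.56 is typically negative for small/moderate x (Li(x) overestimates), though Littlewood's theorem shows this sign changes infinitely often.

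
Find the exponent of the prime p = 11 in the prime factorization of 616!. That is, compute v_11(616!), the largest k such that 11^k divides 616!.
v_11(616!) = 61

Legendre's formula: v_p(n!) = Σ_{k ≥ 1} ⌊n / p^k⌋. For p = 11, n = 616, the terms are:
  ⌊616/11^1⌋ = ⌊616/11⌋ = 56
  ⌊616/11^2⌋ = ⌊616/121⌋ = 5
(the next term ⌊616/11^3⌋ = 0, terminating the sum). Summing: v_11(616!) = 56 + 5 = 61.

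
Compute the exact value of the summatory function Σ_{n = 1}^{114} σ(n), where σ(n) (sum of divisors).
Σ_{n ≤ 114} σ(n) = 10753

Compute σ(n) for each 1 ≤ n ≤ 114: σ(1) = 1, σ(2) = 3, σ(3) = 4, σ(4) = 7, σ(5) = 6, σ(6) = 12, σ(7) = 8, σ(8) = 15, σ(9) = 13, σ(10) = 18, σ(11) = 12, σ(12) = 28, σ(13) = 14, σ(14) = 24, σ(15) = 24, σ(16) = 31, σ(17) = 18, σ(18) = 39, σ(19) = 20, σ(20) = 42, σ(21) = 32, σ(22) = 36, σ(23) = 24, σ(24) = 60, σ(25) = 31, σ(26) = 42, σ(27) = 40, σ(28) = 56, σ(29) = 30, σ(30) = 72, σ(31) = 32, σ(32) = 63, σ(33) = 48, σ(34) = 54, σ(35) = 48, σ(36) = 91, σ(37) = 38, σ(38) = 60, σ(39) = 56, σ(40) = 90, σ(41) = 42, σ(42) = 96, σ(43) = 44, σ(44) = 84, σ(45) = 78, σ(46) = 72, σ(47) = 48, σ(48) = 124, σ(49) = 57, σ(50) = 93, σ(51) = 72, σ(52) = 98, σ(53) = 54, σ(54) = 120, σ(55) = 72, σ(56) = 120, σ(57) = 80, σ(58) = 90, σ(59) = 60, σ(60) = 168, σ(61) = 62, σ(62) = 96, σ(63) = 104, σ(64) = 127, σ(65) = 84, σ(66) = 144, σ(67) = 68, σ(68) = 126, σ(69) = 96, σ(70) = 144, σ(71) = 72, σ(72) = 195, σ(73) = 74, σ(74) = 114, σ(75) = 124, σ(76) = 140, σ(77) = 96, σ(78) = 168, σ(79) = 80, σ(80) = 186, σ(81) = 121, σ(82) = 126, σ(83) = 84, σ(84) = 224, σ(85) = 108, σ(86) = 132, σ(87) = 120, σ(88) = 180, σ(89) = 90, σ(90) = 234, σ(91) = 112, σ(92) = 168, σ(93) = 128, σ(94) = 144, σ(95) = 120, σ(96) = 252, σ(97) = 98, σ(98) = 171, σ(99) = 156, σ(100) = 217, σ(101) = 102, σ(102) = 216, σ(103) = 104, σ(104) = 210, σ(105) = 192, σ(106) = 162, σ(107) = 108, σ(108) = 280, σ(109) = 110, σ(110) = 216, σ(111) = 152, σ(112) = 248, σ(113) = 114, σ(114) = 240. Summing all 114 values: 10753. (Average order: Σ_{n ≤ x} σ(n) ~ (π²/12) x². For x = 114, (π²/12)·114² ≈ 10688.78.)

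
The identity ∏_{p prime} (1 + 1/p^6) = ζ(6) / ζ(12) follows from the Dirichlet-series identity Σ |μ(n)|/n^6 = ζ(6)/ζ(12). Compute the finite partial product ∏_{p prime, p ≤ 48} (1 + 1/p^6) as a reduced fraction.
∏ = 862155056480201047883460386910418315829132841121015872043175453729006428800800000/847666095717512475523225986389496867701830685289319692004055511811488189213173229

The primes p ≤ 48 are [2, 3, 5, 7, 11, 13, 17, 19, 23, 29, 31, 37, 41, 43, 47]. For each, (1 + 1/p^6) = (p^6 + 1)/p^6. Multiplying these fractions over p ∈ [2, 3, 5, 7, 11, 13, 17, 19, 23, 29, 31, 37, 41, 43, 47] gives 862155056480201047883460386910418315829132841121015872043175453729006428800800000/847666095717512475523225986389496867701830685289319692004055511811488189213173229. (In the limit P → ∞ this tends to ζ(6)/ζ(12).)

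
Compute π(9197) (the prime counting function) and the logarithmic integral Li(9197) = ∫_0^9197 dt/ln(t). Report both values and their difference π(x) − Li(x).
π(9197) = 1139;  Li(9197) ≈ 1158.56;  π(x) − Li(x) ≈ -19.56.

Direct count of primes ≤ 9197 gives π(9197) = 1139. Numerical evaluation of the logarithmic integral gives Li(9197) ≈ 1158.56. The difference π(x) − Li(x) ≈ -19.56 is typically negative for small/moderate x (Li(x) overestimates), though Littlewood's theorem shows this sign changes infinitely often.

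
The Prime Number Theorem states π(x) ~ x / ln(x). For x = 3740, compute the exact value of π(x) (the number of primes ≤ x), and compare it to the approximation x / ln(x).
π(3740) = 522;  x/ln(x) ≈ 454.61;  relative error ≈ 12.91%.

Directly count primes up to 3740: π(3740) = 522. The PNT approximation gives 3740/ln(3740) ≈ 3740/8.22684 ≈ 454.61. Relative error (π(x) − x/ln(x)) / π(x) ≈ 12.91%; the approximation is known to undercount slightly (Li(x) is a better estimate).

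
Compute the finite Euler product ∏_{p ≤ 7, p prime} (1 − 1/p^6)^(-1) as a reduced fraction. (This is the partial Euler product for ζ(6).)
∏ = 5359375/5268016

The primes p ≤ 7 are [2, 3, 5, 7]. For each prime, (1 − 1/p^6)^(-1) = p^6 / (p^6 − 1). The product is (1 − 1/2^6)^(-1), (1 − 1/3^6)^(-1), (1 − 1/5^6)^(-1), (1 − 1/7^6)^(-1) = ∏ p^6 / (p^6 − 1) = 5359375/5268016.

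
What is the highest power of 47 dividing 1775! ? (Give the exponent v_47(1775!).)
v_47(1775!) = 37

Legendre's formula: v_p(n!) = Σ_{k ≥ 1} ⌊n / p^k⌋. For p = 47, n = 1775, the terms are:
  ⌊1775/47^1⌋ = ⌊1775/47⌋ = 37
(the next term ⌊1775/47^2⌋ = 0, terminating the sum). Summing: v_47(1775!) = 37 = 37.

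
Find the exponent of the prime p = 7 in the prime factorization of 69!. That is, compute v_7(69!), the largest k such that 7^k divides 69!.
v_7(69!) = 10

Legendre's formula: v_p(n!) = Σ_{k ≥ 1} ⌊n / p^k⌋. For p = 7, n = 69, the terms are:
  ⌊69/7^1⌋ = ⌊69/7⌋ = 9
  ⌊69/7^2⌋ = ⌊69/49⌋ = 1
(the next term ⌊69/7^3⌋ = 0, terminating the sum). Summing: v_7(69!) = 9 + 1 = 10.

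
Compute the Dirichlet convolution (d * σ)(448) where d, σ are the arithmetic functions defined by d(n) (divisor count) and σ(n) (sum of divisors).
(d * σ)(448) = 4660

Divisors of 448: [1, 2, 4, 7, 8, 14, 16, 28, 32, 56, 64, 112, 224, 448]. For each d | 448:
  d = 1: d(1) · σ(448/1) = 1 · 1016 = 1016
  d = 2: d(2) · σ(448/2) = 2 · 504 = 1008
  d = 4: d(4) · σ(448/4) = 3 · 248 = 744
  d = 7: d(7) · σ(448/7) = 2 · 127 = 254
  d = 8: d(8) · σ(448/8) = 4 · 120 = 480
  d = 14: d(14) · σ(448/14) = 4 · 63 = 252
  d = 16: d(16) · σ(448/16) = 5 · 56 = 280
  d = 28: d(28) · σ(448/28) = 6 · 31 = 186
  d = 32: d(32) · σ(448/32) = 6 · 24 = 144
  d = 56: d(56) · σ(448/56) = 8 · 15 = 120
  d = 64: d(64) · σ(448/64) = 7 · 8 = 56
  d = 112: d(112) · σ(448/112) = 10 · 7 = 70
  d = 224: d(224) · σ(448/224) = 12 · 3 = 36
  d = 448: d(448) · σ(448/448) = 14 · 1 = 14
Summing: (d * σ)(448) = 1016 + 1008 + 744 + 254 + 480 + 252 + 280 + 186 + 144 + 120 + 56 + 70 + 36 + 14 = 4660.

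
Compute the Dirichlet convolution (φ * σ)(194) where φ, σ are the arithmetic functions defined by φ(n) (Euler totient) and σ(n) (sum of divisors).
(φ * σ)(194) = 776

Divisors of 194: [1, 2, 97, 194]. For each d | 194:
  d = 1: φ(1) · σ(194/1) = 1 · 294 = 294
  d = 2: φ(2) · σ(194/2) = 1 · 98 = 98
  d = 97: φ(97) · σ(194/97) = 96 · 3 = 288
  d = 194: φ(194) · σ(194/194) = 96 · 1 = 96
Summing: (φ * σ)(194) = 294 + 98 + 288 + 96 = 776.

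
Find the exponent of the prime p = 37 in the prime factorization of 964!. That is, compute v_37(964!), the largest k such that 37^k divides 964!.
v_37(964!) = 26

Legendre's formula: v_p(n!) = Σ_{k ≥ 1} ⌊n / p^k⌋. For p = 37, n = 964, the terms are:
  ⌊964/37^1⌋ = ⌊964/37⌋ = 26
(the next term ⌊964/37^2⌋ = 0, terminating the sum). Summing: v_37(964!) = 26 = 26.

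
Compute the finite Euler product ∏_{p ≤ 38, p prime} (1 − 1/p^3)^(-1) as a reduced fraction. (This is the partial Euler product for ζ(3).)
∏ = 10604865228312139577609245/8822952261265821355966464

The primes p ≤ 38 are [2, 3, 5, 7, 11, 13, 17, 19, 23, 29, 31, 37]. For each prime, (1 − 1/p^3)^(-1) = p^3 / (p^3 − 1). The product is (1 − 1/2^3)^(-1), (1 − 1/3^3)^(-1), (1 − 1/5^3)^(-1), (1 − 1/7^3)^(-1), (1 − 1/11^3)^(-1), (1 − 1/13^3)^(-1), (1 − 1/17^3)^(-1), (1 − 1/19^3)^(-1), (1 − 1/23^3)^(-1), (1 − 1/29^3)^(-1), (1 − 1/31^3)^(-1), (1 − 1/37^3)^(-1) = ∏ p^3 / (p^3 − 1) = 10604865228312139577609245/8822952261265821355966464.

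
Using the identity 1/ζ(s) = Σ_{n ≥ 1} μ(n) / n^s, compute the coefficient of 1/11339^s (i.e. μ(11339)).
μ(11339) = -1

Factor n = 11339 = 17 · 23 · 29. μ(n) = 0 if any exponent ≥ 2 (not squarefree); otherwise μ(n) = (−1)^{ω(n)} where ω(n) is the number of distinct prime factors. Applying: μ(11339) = -1.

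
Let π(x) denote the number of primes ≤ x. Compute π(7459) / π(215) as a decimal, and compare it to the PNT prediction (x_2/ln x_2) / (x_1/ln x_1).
π(7459)/π(215) = 945/47 ≈ 20.1064;  PNT prediction ≈ 20.8949.

π(215) = 47 and π(7459) = 945, so π(7459)/π(215) ≈ 20.1064. The PNT-predicted ratio is (7459/ln(7459)) / (215/ln(215)) ≈ 20.8949. The two agree to within a few percent, as expected.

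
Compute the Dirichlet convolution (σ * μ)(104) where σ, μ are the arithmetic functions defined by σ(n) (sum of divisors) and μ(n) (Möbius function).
(σ * μ)(104) = 104

Divisors of 104: [1, 2, 4, 8, 13, 26, 52, 104]. For each d | 104:
  d = 1: σ(1) · μ(104/1) = 1 · 0 = 0
  d = 2: σ(2) · μ(104/2) = 3 · 0 = 0
  d = 4: σ(4) · μ(104/4) = 7 · 1 = 7
  d = 8: σ(8) · μ(104/8) = 15 · -1 = -15
  d = 13: σ(13) · μ(104/13) = 14 · 0 = 0
  d = 26: σ(26) · μ(104/26) = 42 · 0 = 0
  d = 52: σ(52) · μ(104/52) = 98 · -1 = -98
  d = 104: σ(104) · μ(104/104) = 210 · 1 = 210
Summing: (σ * μ)(104) = 0 + 0 + 7 + -15 + 0 + 0 + -98 + 210 = 104.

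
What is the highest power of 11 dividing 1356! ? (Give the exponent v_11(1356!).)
v_11(1356!) = 135

Legendre's formula: v_p(n!) = Σ_{k ≥ 1} ⌊n / p^k⌋. For p = 11, n = 1356, the terms are:
  ⌊1356/11^1⌋ = ⌊1356/11⌋ = 123
  ⌊1356/11^2⌋ = ⌊1356/121⌋ = 11
  ⌊1356/11^3⌋ = ⌊1356/1331⌋ = 1
(the next term ⌊1356/11^4⌋ = 0, terminating the sum). Summing: v_11(1356!) = 123 + 11 + 1 = 135.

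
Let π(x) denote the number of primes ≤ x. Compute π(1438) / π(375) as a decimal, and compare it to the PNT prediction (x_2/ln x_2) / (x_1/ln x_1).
π(1438)/π(375) = 227/74 ≈ 3.0676;  PNT prediction ≈ 3.1258.

π(375) = 74 and π(1438) = 227, so π(1438)/π(375) ≈ 3.0676. The PNT-predicted ratio is (1438/ln(1438)) / (375/ln(375)) ≈ 3.1258. The two agree to within a few percent, as expected.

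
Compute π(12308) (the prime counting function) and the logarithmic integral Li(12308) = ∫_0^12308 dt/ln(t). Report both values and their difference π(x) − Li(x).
π(12308) = 1471;  Li(12308) ≈ 1493.85;  π(x) − Li(x) ≈ -22.85.

Direct count of primes ≤ 12308 gives π(12308) = 1471. Numerical evaluation of the logarithmic integral gives Li(12308) ≈ 1493.85. The difference π(x) − Li(x) ≈ -22.85 is typically negative for small/moderate x (Li(x) overestimates), though Littlewood's theorem shows this sign changes infinitely often.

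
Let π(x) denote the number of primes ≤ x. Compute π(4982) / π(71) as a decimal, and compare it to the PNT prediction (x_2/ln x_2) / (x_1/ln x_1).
π(4982)/π(71) = 666/20 ≈ 33.3000;  PNT prediction ≈ 35.1330.

π(71) = 20 and π(4982) = 666, so π(4982)/π(71) ≈ 33.3000. The PNT-predicted ratio is (4982/ln(4982)) / (71/ln(71)) ≈ 35.1330. The two agree to within a few percent, as expected.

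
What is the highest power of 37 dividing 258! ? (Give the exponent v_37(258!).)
v_37(258!) = 6

Legendre's formula: v_p(n!) = Σ_{k ≥ 1} ⌊n / p^k⌋. For p = 37, n = 258, the terms are:
  ⌊258/37^1⌋ = ⌊258/37⌋ = 6
(the next term ⌊258/37^2⌋ = 0, terminating the sum). Summing: v_37(258!) = 6 = 6.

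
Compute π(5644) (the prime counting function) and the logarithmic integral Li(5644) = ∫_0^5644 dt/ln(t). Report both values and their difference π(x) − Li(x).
π(5644) = 741;  Li(5644) ≈ 759.35;  π(x) − Li(x) ≈ -18.35.

Direct count of primes ≤ 5644 gives π(5644) = 741. Numerical evaluation of the logarithmic integral gives Li(5644) ≈ 759.35. The difference π(x) − Li(x) ≈ -18.35 is typically negative for small/moderate x (Li(x) overestimates), though Littlewood's theorem shows this sign changes infinitely often.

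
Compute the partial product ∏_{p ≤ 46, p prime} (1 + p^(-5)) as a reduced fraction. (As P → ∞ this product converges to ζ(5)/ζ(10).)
∏ = 337266640043527822041984546776597328186597199973708681183232/325579173304271359254907763799806016454065290452479278531405

The primes p ≤ 46 are [2, 3, 5, 7, 11, 13, 17, 19, 23, 29, 31, 37, 41, 43]. For each, (1 + 1/p^5) = (p^5 + 1)/p^5. Multiplying these fractions over p ∈ [2, 3, 5, 7, 11, 13, 17, 19, 23, 29, 31, 37, 41, 43] gives 337266640043527822041984546776597328186597199973708681183232/325579173304271359254907763799806016454065290452479278531405. (In the limit P → ∞ this tends to ζ(5)/ζ(10).)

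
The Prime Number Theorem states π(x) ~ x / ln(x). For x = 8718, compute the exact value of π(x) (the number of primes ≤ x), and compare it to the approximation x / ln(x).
π(8718) = 1086;  x/ln(x) ≈ 960.86;  relative error ≈ 11.52%.

Directly count primes up to 8718: π(8718) = 1086. The PNT approximation gives 8718/ln(8718) ≈ 8718/9.07315 ≈ 960.86. Relative error (π(x) − x/ln(x)) / π(x) ≈ 11.52%; the approximation is known to undercount slightly (Li(x) is a better estimate).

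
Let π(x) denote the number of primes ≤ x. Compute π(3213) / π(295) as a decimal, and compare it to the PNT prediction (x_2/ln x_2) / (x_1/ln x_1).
π(3213)/π(295) = 454/62 ≈ 7.3226;  PNT prediction ≈ 7.6706.

π(295) = 62 and π(3213) = 454, so π(3213)/π(295) ≈ 7.3226. The PNT-predicted ratio is (3213/ln(3213)) / (295/ln(295)) ≈ 7.6706. The two agree to within a few percent, as expected.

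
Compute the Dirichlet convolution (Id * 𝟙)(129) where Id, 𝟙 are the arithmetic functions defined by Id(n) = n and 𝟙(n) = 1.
(Id * 𝟙)(129) = 176

Divisors of 129: [1, 3, 43, 129]. For each d | 129:
  d = 1: Id(1) · 𝟙(129/1) = 1 · 1 = 1
  d = 3: Id(3) · 𝟙(129/3) = 3 · 1 = 3
  d = 43: Id(43) · 𝟙(129/43) = 43 · 1 = 43
  d = 129: Id(129) · 𝟙(129/129) = 129 · 1 = 129
Summing: (Id * 𝟙)(129) = 1 + 3 + 43 + 129 = 176.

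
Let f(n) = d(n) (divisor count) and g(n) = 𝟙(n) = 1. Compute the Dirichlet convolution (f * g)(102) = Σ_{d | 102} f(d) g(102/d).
(d * 𝟙)(102) = 27

Divisors of 102: [1, 2, 3, 6, 17, 34, 51, 102]. For each d | 102:
  d = 1: d(1) · 𝟙(102/1) = 1 · 1 = 1
  d = 2: d(2) · 𝟙(102/2) = 2 · 1 = 2
  d = 3: d(3) · 𝟙(102/3) = 2 · 1 = 2
  d = 6: d(6) · 𝟙(102/6) = 4 · 1 = 4
  d = 17: d(17) · 𝟙(102/17) = 2 · 1 = 2
  d = 34: d(34) · 𝟙(102/34) = 4 · 1 = 4
  d = 51: d(51) · 𝟙(102/51) = 4 · 1 = 4
  d = 102: d(102) · 𝟙(102/102) = 8 · 1 = 8
Summing: (d * 𝟙)(102) = 1 + 2 + 2 + 4 + 2 + 4 + 4 + 8 = 27.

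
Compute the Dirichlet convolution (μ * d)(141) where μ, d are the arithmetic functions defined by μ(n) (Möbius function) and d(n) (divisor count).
(μ * d)(141) = 1

Divisors of 141: [1, 3, 47, 141]. For each d | 141:
  d = 1: μ(1) · d(141/1) = 1 · 4 = 4
  d = 3: μ(3) · d(141/3) = -1 · 2 = -2
  d = 47: μ(47) · d(141/47) = -1 · 2 = -2
  d = 141: μ(141) · d(141/141) = 1 · 1 = 1
Summing: (μ * d)(141) = 4 + -2 + -2 + 1 = 1.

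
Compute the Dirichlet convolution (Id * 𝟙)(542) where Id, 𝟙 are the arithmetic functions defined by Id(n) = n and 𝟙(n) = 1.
(Id * 𝟙)(542) = 816

Divisors of 542: [1, 2, 271, 542]. For each d | 542:
  d = 1: Id(1) · 𝟙(542/1) = 1 · 1 = 1
  d = 2: Id(2) · 𝟙(542/2) = 2 · 1 = 2
  d = 271: Id(271) · 𝟙(542/271) = 271 · 1 = 271
  d = 542: Id(542) · 𝟙(542/542) = 542 · 1 = 542
Summing: (Id * 𝟙)(542) = 1 + 2 + 271 + 542 = 816.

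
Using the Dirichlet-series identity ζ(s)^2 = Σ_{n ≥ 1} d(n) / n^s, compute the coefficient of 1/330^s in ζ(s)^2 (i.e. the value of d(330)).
d(330) = 16

ζ(s)^2 = (Σ 1/m^s)(Σ 1/k^s). The coefficient of 1/n^s in the product is the number of ordered pairs (m, k) with mk = n, which equals d(n). For n = 330, divisors are [1, 2, 3, 5, 6, 10, 11, 15, 22, 30, 33, 55, 66, 110, 165, 330], so d(330) = 16.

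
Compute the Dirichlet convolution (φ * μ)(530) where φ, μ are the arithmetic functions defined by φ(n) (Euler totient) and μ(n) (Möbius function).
(φ * μ)(530) = 0

Divisors of 530: [1, 2, 5, 10, 53, 106, 265, 530]. For each d | 530:
  d = 1: φ(1) · μ(530/1) = 1 · -1 = -1
  d = 2: φ(2) · μ(530/2) = 1 · 1 = 1
  d = 5: φ(5) · μ(530/5) = 4 · 1 = 4
  d = 10: φ(10) · μ(530/10) = 4 · -1 = -4
  d = 53: φ(53) · μ(530/53) = 52 · 1 = 52
  d = 106: φ(106) · μ(530/106) = 52 · -1 = -52
  d = 265: φ(265) · μ(530/265) = 208 · -1 = -208
  d = 530: φ(530) · μ(530/530) = 208 · 1 = 208
Summing: (φ * μ)(530) = -1 + 1 + 4 + -4 + 52 + -52 + -208 + 208 = 0.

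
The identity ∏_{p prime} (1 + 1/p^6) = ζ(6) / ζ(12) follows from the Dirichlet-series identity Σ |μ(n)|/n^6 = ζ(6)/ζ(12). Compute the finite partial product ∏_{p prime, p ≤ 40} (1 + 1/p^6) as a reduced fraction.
∏ = 1409064908372656074115629844532678533864664016937571914400/1385384845877129271600296064992669038424816672643778985121

The primes p ≤ 40 are [2, 3, 5, 7, 11, 13, 17, 19, 23, 29, 31, 37]. For each, (1 + 1/p^6) = (p^6 + 1)/p^6. Multiplying these fractions over p ∈ [2, 3, 5, 7, 11, 13, 17, 19, 23, 29, 31, 37] gives 1409064908372656074115629844532678533864664016937571914400/1385384845877129271600296064992669038424816672643778985121. (In the limit P → ∞ this tends to ζ(6)/ζ(12).)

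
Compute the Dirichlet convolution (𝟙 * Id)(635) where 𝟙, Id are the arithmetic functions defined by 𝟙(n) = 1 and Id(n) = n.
(𝟙 * Id)(635) = 768

Divisors of 635: [1, 5, 127, 635]. For each d | 635:
  d = 1: 𝟙(1) · Id(635/1) = 1 · 635 = 635
  d = 5: 𝟙(5) · Id(635/5) = 1 · 127 = 127
  d = 127: 𝟙(127) · Id(635/127) = 1 · 5 = 5
  d = 635: 𝟙(635) · Id(635/635) = 1 · 1 = 1
Summing: (𝟙 * Id)(635) = 635 + 127 + 5 + 1 = 768.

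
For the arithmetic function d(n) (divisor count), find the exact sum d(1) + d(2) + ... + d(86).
Σ_{n ≤ 86} d(n) = 399

Compute d(n) for each 1 ≤ n ≤ 86: d(1) = 1, d(2) = 2, d(3) = 2, d(4) = 3, d(5) = 2, d(6) = 4, d(7) = 2, d(8) = 4, d(9) = 3, d(10) = 4, d(11) = 2, d(12) = 6, d(13) = 2, d(14) = 4, d(15) = 4, d(16) = 5, d(17) = 2, d(18) = 6, d(19) = 2, d(20) = 6, d(21) = 4, d(22) = 4, d(23) = 2, d(24) = 8, d(25) = 3, d(26) = 4, d(27) = 4, d(28) = 6, d(29) = 2, d(30) = 8, d(31) = 2, d(32) = 6, d(33) = 4, d(34) = 4, d(35) = 4, d(36) = 9, d(37) = 2, d(38) = 4, d(39) = 4, d(40) = 8, d(41) = 2, d(42) = 8, d(43) = 2, d(44) = 6, d(45) = 6, d(46) = 4, d(47) = 2, d(48) = 10, d(49) = 3, d(50) = 6, d(51) = 4, d(52) = 6, d(53) = 2, d(54) = 8, d(55) = 4, d(56) = 8, d(57) = 4, d(58) = 4, d(59) = 2, d(60) = 12, d(61) = 2, d(62) = 4, d(63) = 6, d(64) = 7, d(65) = 4, d(66) = 8, d(67) = 2, d(68) = 6, d(69) = 4, d(70) = 8, d(71) = 2, d(72) = 12, d(73) = 2, d(74) = 4, d(75) = 6, d(76) = 6, d(77) = 4, d(78) = 8, d(79) = 2, d(80) = 10, d(81) = 5, d(82) = 4, d(83) = 2, d(84) = 12, d(85) = 4, d(86) = 4. Summing all 86 values: 399. (Dirichlet's divisor formula: Σ_{n ≤ x} d(n) = x ln(x) + (2γ − 1) x + O(√x). For x = 86, the asymptotic estimate is ≈ 396.35.)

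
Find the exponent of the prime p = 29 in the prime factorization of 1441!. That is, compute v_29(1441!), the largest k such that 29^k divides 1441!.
v_29(1441!) = 50

Legendre's formula: v_p(n!) = Σ_{k ≥ 1} ⌊n / p^k⌋. For p = 29, n = 1441, the terms are:
  ⌊1441/29^1⌋ = ⌊1441/29⌋ = 49
  ⌊1441/29^2⌋ = ⌊1441/841⌋ = 1
(the next term ⌊1441/29^3⌋ = 0, terminating the sum). Summing: v_29(1441!) = 49 + 1 = 50.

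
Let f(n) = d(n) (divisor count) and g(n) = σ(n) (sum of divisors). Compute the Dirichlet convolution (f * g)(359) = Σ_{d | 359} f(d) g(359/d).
(d * σ)(359) = 362

Divisors of 359: [1, 359]. For each d | 359:
  d = 1: d(1) · σ(359/1) = 1 · 360 = 360
  d = 359: d(359) · σ(359/359) = 2 · 1 = 2
Summing: (d * σ)(359) = 360 + 2 = 362.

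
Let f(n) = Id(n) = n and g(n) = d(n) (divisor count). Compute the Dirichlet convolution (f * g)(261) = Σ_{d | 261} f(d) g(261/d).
(Id * d)(261) = 558

Divisors of 261: [1, 3, 9, 29, 87, 261]. For each d | 261:
  d = 1: Id(1) · d(261/1) = 1 · 6 = 6
  d = 3: Id(3) · d(261/3) = 3 · 4 = 12
  d = 9: Id(9) · d(261/9) = 9 · 2 = 18
  d = 29: Id(29) · d(261/29) = 29 · 3 = 87
  d = 87: Id(87) · d(261/87) = 87 · 2 = 174
  d = 261: Id(261) · d(261/261) = 261 · 1 = 261
Summing: (Id * d)(261) = 6 + 12 + 18 + 87 + 174 + 261 = 558.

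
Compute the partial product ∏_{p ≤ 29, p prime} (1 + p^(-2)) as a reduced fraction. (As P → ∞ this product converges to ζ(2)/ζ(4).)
∏ = 98543133200000/65309612248881

The primes p ≤ 29 are [2, 3, 5, 7, 11, 13, 17, 19, 23, 29]. For each, (1 + 1/p^2) = (p^2 + 1)/p^2. Multiplying these fractions over p ∈ [2, 3, 5, 7, 11, 13, 17, 19, 23, 29] gives 98543133200000/65309612248881. (In the limit P → ∞ this tends to ζ(2)/ζ(4).)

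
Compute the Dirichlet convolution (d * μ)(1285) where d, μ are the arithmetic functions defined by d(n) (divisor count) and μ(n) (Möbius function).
(d * μ)(1285) = 1

Divisors of 1285: [1, 5, 257, 1285]. For each d | 1285:
  d = 1: d(1) · μ(1285/1) = 1 · 1 = 1
  d = 5: d(5) · μ(1285/5) = 2 · -1 = -2
  d = 257: d(257) · μ(1285/257) = 2 · -1 = -2
  d = 1285: d(1285) · μ(1285/1285) = 4 · 1 = 4
Summing: (d * μ)(1285) = 1 + -2 + -2 + 4 = 1.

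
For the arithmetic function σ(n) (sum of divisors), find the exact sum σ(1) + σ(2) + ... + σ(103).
Σ_{n ≤ 103} σ(n) = 8721

Compute σ(n) for each 1 ≤ n ≤ 103: σ(1) = 1, σ(2) = 3, σ(3) = 4, σ(4) = 7, σ(5) = 6, σ(6) = 12, σ(7) = 8, σ(8) = 15, σ(9) = 13, σ(10) = 18, σ(11) = 12, σ(12) = 28, σ(13) = 14, σ(14) = 24, σ(15) = 24, σ(16) = 31, σ(17) = 18, σ(18) = 39, σ(19) = 20, σ(20) = 42, σ(21) = 32, σ(22) = 36, σ(23) = 24, σ(24) = 60, σ(25) = 31, σ(26) = 42, σ(27) = 40, σ(28) = 56, σ(29) = 30, σ(30) = 72, σ(31) = 32, σ(32) = 63, σ(33) = 48, σ(34) = 54, σ(35) = 48, σ(36) = 91, σ(37) = 38, σ(38) = 60, σ(39) = 56, σ(40) = 90, σ(41) = 42, σ(42) = 96, σ(43) = 44, σ(44) = 84, σ(45) = 78, σ(46) = 72, σ(47) = 48, σ(48) = 124, σ(49) = 57, σ(50) = 93, σ(51) = 72, σ(52) = 98, σ(53) = 54, σ(54) = 120, σ(55) = 72, σ(56) = 120, σ(57) = 80, σ(58) = 90, σ(59) = 60, σ(60) = 168, σ(61) = 62, σ(62) = 96, σ(63) = 104, σ(64) = 127, σ(65) = 84, σ(66) = 144, σ(67) = 68, σ(68) = 126, σ(69) = 96, σ(70) = 144, σ(71) = 72, σ(72) = 195, σ(73) = 74, σ(74) = 114, σ(75) = 124, σ(76) = 140, σ(77) = 96, σ(78) = 168, σ(79) = 80, σ(80) = 186, σ(81) = 121, σ(82) = 126, σ(83) = 84, σ(84) = 224, σ(85) = 108, σ(86) = 132, σ(87) = 120, σ(88) = 180, σ(89) = 90, σ(90) = 234, σ(91) = 112, σ(92) = 168, σ(93) = 128, σ(94) = 144, σ(95) = 120, σ(96) = 252, σ(97) = 98, σ(98) = 171, σ(99) = 156, σ(100) = 217, σ(101) = 102, σ(102) = 216, σ(103) = 104. Summing all 103 values: 8721. (Average order: Σ_{n ≤ x} σ(n) ~ (π²/12) x². For x = 103, (π²/12)·103² ≈ 8725.55.)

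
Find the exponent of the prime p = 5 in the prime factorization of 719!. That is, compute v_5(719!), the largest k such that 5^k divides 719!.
v_5(719!) = 177

Legendre's formula: v_p(n!) = Σ_{k ≥ 1} ⌊n / p^k⌋. For p = 5, n = 719, the terms are:
  ⌊719/5^1⌋ = ⌊719/5⌋ = 143
  ⌊719/5^2⌋ = ⌊719/25⌋ = 28
  ⌊719/5^3⌋ = ⌊719/125⌋ = 5
  ⌊719/5^4⌋ = ⌊719/625⌋ = 1
(the next term ⌊719/5^5⌋ = 0, terminating the sum). Summing: v_5(719!) = 143 + 28 + 5 + 1 = 177.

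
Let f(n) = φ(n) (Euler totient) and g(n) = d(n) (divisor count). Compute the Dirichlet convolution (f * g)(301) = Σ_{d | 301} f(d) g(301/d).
(φ * d)(301) = 352

Divisors of 301: [1, 7, 43, 301]. For each d | 301:
  d = 1: φ(1) · d(301/1) = 1 · 4 = 4
  d = 7: φ(7) · d(301/7) = 6 · 2 = 12
  d = 43: φ(43) · d(301/43) = 42 · 2 = 84
  d = 301: φ(301) · d(301/301) = 252 · 1 = 252
Summing: (φ * d)(301) = 4 + 12 + 84 + 252 = 352.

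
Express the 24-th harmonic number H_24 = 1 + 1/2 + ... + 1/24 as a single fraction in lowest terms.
H_24 = 1347822955/356948592

Direct summation: H_24 = 1 + 1/2 + ... + 1/24. The least common denominator is lcm(1, ..., 24) = 5354228880; over this denominator the numerator is 5354228880 + 2677114440 + 1784742960 + 1338557220 + 1070845776 + 892371480 + 764889840 + 669278610 + 594914320 + 535422888 + 486748080 + 446185740 + 411863760 + 382444920 + 356948592 + 334639305 + 314954640 + 297457160 + 281801520 + 267711444 + 254963280 + 243374040 + 232792560 + 223092870 = 20217344325, so H_24 = 20217344325/5354228880; reducing by gcd(20217344325, 5354228880) = 15 gives 1347822955/356948592 ≈ 3.77596. (The PNT-adjacent estimate ln(24) + γ ≈ 3.75527 matches within O(1/n).)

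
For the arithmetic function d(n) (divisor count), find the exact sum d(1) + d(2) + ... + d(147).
Σ_{n ≤ 147} d(n) = 760

Compute d(n) for each 1 ≤ n ≤ 147: d(1) = 1, d(2) = 2, d(3) = 2, d(4) = 3, d(5) = 2, d(6) = 4, d(7) = 2, d(8) = 4, d(9) = 3, d(10) = 4, d(11) = 2, d(12) = 6, d(13) = 2, d(14) = 4, d(15) = 4, d(16) = 5, d(17) = 2, d(18) = 6, d(19) = 2, d(20) = 6, d(21) = 4, d(22) = 4, d(23) = 2, d(24) = 8, d(25) = 3, d(26) = 4, d(27) = 4, d(28) = 6, d(29) = 2, d(30) = 8, d(31) = 2, d(32) = 6, d(33) = 4, d(34) = 4, d(35) = 4, d(36) = 9, d(37) = 2, d(38) = 4, d(39) = 4, d(40) = 8, d(41) = 2, d(42) = 8, d(43) = 2, d(44) = 6, d(45) = 6, d(46) = 4, d(47) = 2, d(48) = 10, d(49) = 3, d(50) = 6, d(51) = 4, d(52) = 6, d(53) = 2, d(54) = 8, d(55) = 4, d(56) = 8, d(57) = 4, d(58) = 4, d(59) = 2, d(60) = 12, d(61) = 2, d(62) = 4, d(63) = 6, d(64) = 7, d(65) = 4, d(66) = 8, d(67) = 2, d(68) = 6, d(69) = 4, d(70) = 8, d(71) = 2, d(72) = 12, d(73) = 2, d(74) = 4, d(75) = 6, d(76) = 6, d(77) = 4, d(78) = 8, d(79) = 2, d(80) = 10, d(81) = 5, d(82) = 4, d(83) = 2, d(84) = 12, d(85) = 4, d(86) = 4, d(87) = 4, d(88) = 8, d(89) = 2, d(90) = 12, d(91) = 4, d(92) = 6, d(93) = 4, d(94) = 4, d(95) = 4, d(96) = 12, d(97) = 2, d(98) = 6, d(99) = 6, d(100) = 9, d(101) = 2, d(102) = 8, d(103) = 2, d(104) = 8, d(105) = 8, d(106) = 4, d(107) = 2, d(108) = 12, d(109) = 2, d(110) = 8, d(111) = 4, d(112) = 10, d(113) = 2, d(114) = 8, d(115) = 4, d(116) = 6, d(117) = 6, d(118) = 4, d(119) = 4, d(120) = 16, d(121) = 3, d(122) = 4, d(123) = 4, d(124) = 6, d(125) = 4, d(126) = 12, d(127) = 2, d(128) = 8, d(129) = 4, d(130) = 8, d(131) = 2, d(132) = 12, d(133) = 4, d(134) = 4, d(135) = 8, d(136) = 8, d(137) = 2, d(138) = 8, d(139) = 2, d(140) = 12, d(141) = 4, d(142) = 4, d(143) = 4, d(144) = 15, d(145) = 4, d(146) = 4, d(147) = 6. Summing all 147 values: 760. (Dirichlet's divisor formula: Σ_{n ≤ x} d(n) = x ln(x) + (2γ − 1) x + O(√x). For x = 147, the asymptotic estimate is ≈ 756.29.)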